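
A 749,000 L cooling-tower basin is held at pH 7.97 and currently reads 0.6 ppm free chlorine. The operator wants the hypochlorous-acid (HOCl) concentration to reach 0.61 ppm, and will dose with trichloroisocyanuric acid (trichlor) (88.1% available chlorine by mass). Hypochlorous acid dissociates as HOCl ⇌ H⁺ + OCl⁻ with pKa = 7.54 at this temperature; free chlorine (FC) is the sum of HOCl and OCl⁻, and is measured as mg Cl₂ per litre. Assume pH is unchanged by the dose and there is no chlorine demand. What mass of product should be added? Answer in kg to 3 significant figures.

[OCl⁻]/[HOCl] = 10^(pH − pKa) = 10^(7.97 − 7.54) = 2.692; fraction as HOCl = 1/(1 + 2.692) = 0.2709.
Free chlorine required for 0.61 ppm HOCl: 0.61 / 0.2709 = 2.252 ppm.
FC to add: 2.252 − 0.6 = 1.652 mg/L as Cl₂.
Cl₂ equivalent: 1.652 mg/L × 749,000 L = 1237 g.
Product at 88.1% available Cl: 1237 / 0.881 = 1404 g.

1.40 kg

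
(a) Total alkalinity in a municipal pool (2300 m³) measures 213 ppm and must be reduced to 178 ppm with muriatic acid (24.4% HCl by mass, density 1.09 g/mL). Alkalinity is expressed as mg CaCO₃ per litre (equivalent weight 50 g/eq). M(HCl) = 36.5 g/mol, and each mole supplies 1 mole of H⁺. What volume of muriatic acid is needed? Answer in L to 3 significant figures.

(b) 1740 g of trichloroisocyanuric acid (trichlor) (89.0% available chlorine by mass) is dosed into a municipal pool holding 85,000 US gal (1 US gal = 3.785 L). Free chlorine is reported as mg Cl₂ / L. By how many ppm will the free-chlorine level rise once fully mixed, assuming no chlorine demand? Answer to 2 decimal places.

(a) 221 L; (b) 4.81 ppm

(a) Volume: 2300 m³ = 2,300,000 L.
(a) Alkalinity to neutralize: (213 − 178) = 35 mg/L as CaCO₃ × 2,300,000 L = 80,500 g as CaCO₃.
(a) Equivalents of H⁺ required: 80,500 ÷ 50 g/eq = 1610 eq = 1610 mol HCl.
(a) Mass of HCl: 1610 × 36.5 = 58,760 g.
(a) Mass of 24.4% solution: 58,760 / 0.244 = 240,800 g.
(a) Volume: 240,800 g ÷ 1.09 g/mL = 221,000 mL.

(b) Volume: 85,000 US gal × 3.785 L/gal = 321,725 L.
(b) Available chlorine delivered: 1740 g × 0.89 = 1549 g as Cl₂.
(b) Concentration rise: 1549 g / 321,725 L = 4.813 mg/L = 4.81 ppm.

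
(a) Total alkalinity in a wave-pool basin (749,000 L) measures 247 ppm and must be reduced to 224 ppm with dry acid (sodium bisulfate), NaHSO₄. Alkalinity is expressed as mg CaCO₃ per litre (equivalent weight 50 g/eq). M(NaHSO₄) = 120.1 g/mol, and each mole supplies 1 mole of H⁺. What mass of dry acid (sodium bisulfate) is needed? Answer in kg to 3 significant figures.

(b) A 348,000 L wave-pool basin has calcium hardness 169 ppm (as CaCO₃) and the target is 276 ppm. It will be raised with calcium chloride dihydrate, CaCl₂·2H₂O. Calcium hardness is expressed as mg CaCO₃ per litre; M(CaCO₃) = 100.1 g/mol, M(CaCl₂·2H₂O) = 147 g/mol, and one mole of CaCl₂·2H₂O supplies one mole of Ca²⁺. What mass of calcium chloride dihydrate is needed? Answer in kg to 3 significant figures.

(a) 41.4 kg; (b) 54.7 kg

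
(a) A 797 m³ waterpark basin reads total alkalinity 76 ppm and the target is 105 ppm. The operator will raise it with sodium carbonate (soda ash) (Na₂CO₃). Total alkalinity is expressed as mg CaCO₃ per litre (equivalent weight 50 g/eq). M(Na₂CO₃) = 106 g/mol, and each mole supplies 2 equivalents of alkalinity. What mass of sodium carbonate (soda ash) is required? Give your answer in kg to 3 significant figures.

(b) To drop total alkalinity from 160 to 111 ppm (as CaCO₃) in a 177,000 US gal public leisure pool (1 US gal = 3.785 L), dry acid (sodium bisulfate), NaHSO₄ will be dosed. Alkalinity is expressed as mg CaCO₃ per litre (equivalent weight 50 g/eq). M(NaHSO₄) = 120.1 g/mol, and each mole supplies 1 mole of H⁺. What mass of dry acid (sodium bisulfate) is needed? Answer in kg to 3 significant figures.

(a) Volume: 797 m³ = 797,000 L.
(a) Alkalinity to add: (105 − 76) = 29 mg/L as CaCO₃ × 797,000 L = 23,110 g as CaCO₃.
(a) Equivalents: 23,110 g ÷ 50 g/eq = 462.3 eq.
(a) Each mole of Na₂CO₃ supplies 2 eq, so 462.3 / 2 = 231.1 mol.
(a) Mass: 231.1 mol × 106 g/mol = 24,500 g.

(b) Volume: 177,000 US gal × 3.785 L/gal = 669,945 L.
(b) Alkalinity to neutralize: (160 − 111) = 49 mg/L as CaCO₃ × 669,945 L = 32,830 g as CaCO₃.
(b) Equivalents of H⁺ required: 32,830 ÷ 50 g/eq = 656.5 eq = 656.5 mol NaHSO₄.
(b) Mass of NaHSO₄: 656.5 × 120.1 = 78,850 g.

(a) 24.5 kg; (b) 78.9 kg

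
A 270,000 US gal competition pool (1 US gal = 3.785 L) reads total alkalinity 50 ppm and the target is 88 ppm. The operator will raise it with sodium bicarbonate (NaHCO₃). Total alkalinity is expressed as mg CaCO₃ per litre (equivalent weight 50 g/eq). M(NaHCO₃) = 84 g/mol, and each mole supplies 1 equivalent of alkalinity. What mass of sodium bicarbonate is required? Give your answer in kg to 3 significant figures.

65.2 kg

Volume: 270,000 US gal × 3.785 L/gal = 1,021,950 L.
Alkalinity to add: (88 − 50) = 38 mg/L as CaCO₃ × 1,021,950 L = 38,830 g as CaCO₃.
Equivalents: 38,830 g ÷ 50 g/eq = 776.7 eq.
NaHCO₃ supplies 1 eq per mole → 776.7 mol.
Mass: 776.7 mol × 84 g/mol = 65,240 g.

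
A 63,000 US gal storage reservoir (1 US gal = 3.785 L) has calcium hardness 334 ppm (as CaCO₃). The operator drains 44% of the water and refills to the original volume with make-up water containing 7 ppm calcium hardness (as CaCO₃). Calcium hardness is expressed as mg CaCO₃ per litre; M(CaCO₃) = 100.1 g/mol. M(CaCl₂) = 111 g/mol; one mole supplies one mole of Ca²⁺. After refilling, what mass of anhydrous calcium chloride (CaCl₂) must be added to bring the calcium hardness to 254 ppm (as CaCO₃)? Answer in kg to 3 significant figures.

16.9 kg

Volume: 63,000 US gal × 3.785 L/gal = 238,455 L.
After draining 44% and refilling: 334 × 0.56 + 7 × 0.44 = 190.12 ppm.
Deficit to target: 254 − 190.12 = 63.88 mg/L.
As CaCO₃: 63.88 mg/L × 238,455 L = 15,230 g; ÷ 100.1 = 152.2 mol Ca²⁺.
Mass: 152.2 × 111 = 16,890 g.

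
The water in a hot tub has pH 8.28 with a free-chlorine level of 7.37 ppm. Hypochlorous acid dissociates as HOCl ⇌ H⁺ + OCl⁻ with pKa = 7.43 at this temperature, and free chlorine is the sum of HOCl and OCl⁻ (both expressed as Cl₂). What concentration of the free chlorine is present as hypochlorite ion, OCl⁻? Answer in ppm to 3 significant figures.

6.46 ppm

[OCl⁻]/[HOCl] = 10^(pH − pKa) = 10^(8.28 − 7.43) = 10^0.85 = 7.079.
Fraction as HOCl = 1 / (1 + 7.079) = 0.1238.
OCl⁻ = (1 − 0.1238) × 7.37 ppm = 6.458 ppm.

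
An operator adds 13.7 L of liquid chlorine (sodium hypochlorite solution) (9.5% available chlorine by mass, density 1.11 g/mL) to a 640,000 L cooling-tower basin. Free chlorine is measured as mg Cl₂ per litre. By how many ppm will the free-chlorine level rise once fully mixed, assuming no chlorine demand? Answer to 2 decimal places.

Mass of solution: 13.7 L × 1000 mL/L × 1.11 g/mL = 15,210 g.
Available chlorine delivered: 15,210 g × 0.095 = 1445 g as Cl₂.
Concentration rise: 1445 g / 640,000 L = 2.257 mg/L = 2.26 ppm.

2.26 ppm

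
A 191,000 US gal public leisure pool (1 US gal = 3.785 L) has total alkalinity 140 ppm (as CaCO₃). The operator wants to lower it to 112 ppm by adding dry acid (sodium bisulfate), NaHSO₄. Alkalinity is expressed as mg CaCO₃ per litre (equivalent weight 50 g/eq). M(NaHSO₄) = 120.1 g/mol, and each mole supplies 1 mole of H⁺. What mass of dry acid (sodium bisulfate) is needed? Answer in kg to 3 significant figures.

48.6 kg

Volume: 191,000 US gal × 3.785 L/gal = 722,935 L.
Alkalinity to neutralize: (140 − 112) = 28 mg/L as CaCO₃ × 722,935 L = 20,240 g as CaCO₃.
Equivalents of H⁺ required: 20,240 ÷ 50 g/eq = 404.8 eq = 404.8 mol NaHSO₄.
Mass of NaHSO₄: 404.8 × 120.1 = 48,620 g.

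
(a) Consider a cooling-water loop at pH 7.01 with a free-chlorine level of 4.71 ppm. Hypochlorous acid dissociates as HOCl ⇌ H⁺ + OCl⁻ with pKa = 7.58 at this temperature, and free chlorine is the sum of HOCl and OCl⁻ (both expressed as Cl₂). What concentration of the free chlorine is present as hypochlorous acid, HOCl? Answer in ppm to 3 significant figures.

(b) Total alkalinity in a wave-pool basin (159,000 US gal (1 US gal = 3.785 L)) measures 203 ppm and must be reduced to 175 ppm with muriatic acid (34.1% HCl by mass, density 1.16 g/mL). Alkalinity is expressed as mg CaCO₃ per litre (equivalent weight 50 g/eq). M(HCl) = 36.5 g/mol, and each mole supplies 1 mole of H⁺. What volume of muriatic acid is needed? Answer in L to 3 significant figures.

(a) [OCl⁻]/[HOCl] = 10^(pH − pKa) = 10^(7.01 − 7.58) = 10^-0.57 = 0.2692.
(a) Fraction as HOCl = 1 / (1 + 0.2692) = 0.7879.
(a) HOCl = 0.7879 × 4.71 ppm = 3.711 ppm.

(b) Volume: 159,000 US gal × 3.785 L/gal = 601,815 L.
(b) Alkalinity to neutralize: (203 − 175) = 28 mg/L as CaCO₃ × 601,815 L = 16,850 g as CaCO₃.
(b) Equivalents of H⁺ required: 16,850 ÷ 50 g/eq = 337 eq = 337 mol HCl.
(b) Mass of HCl: 337 × 36.5 = 12,300 g.
(b) Mass of 34.1% solution: 12,300 / 0.341 = 36,070 g.
(b) Volume: 36,070 g ÷ 1.16 g/mL = 31,100 mL.

(a) 3.71 ppm; (b) 31.1 L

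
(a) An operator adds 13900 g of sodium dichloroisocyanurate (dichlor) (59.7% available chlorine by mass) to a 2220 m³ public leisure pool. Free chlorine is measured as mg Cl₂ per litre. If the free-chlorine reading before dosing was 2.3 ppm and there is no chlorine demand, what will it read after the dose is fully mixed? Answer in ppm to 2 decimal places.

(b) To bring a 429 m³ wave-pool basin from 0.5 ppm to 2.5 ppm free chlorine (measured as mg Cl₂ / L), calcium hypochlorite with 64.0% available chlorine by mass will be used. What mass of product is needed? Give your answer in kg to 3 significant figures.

(a) 6.04 ppm; (b) 1.34 kg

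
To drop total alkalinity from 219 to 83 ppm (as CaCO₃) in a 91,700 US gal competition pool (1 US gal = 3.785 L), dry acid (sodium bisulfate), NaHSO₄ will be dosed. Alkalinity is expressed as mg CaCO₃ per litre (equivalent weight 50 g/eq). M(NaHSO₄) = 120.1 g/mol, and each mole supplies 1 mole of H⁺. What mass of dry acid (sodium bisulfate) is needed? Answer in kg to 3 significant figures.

113 kg

Volume: 91,700 US gal × 3.785 L/gal = 347,084 L.
Alkalinity to neutralize: (219 − 83) = 136 mg/L as CaCO₃ × 347,084 L = 47,200 g as CaCO₃.
Equivalents of H⁺ required: 47,200 ÷ 50 g/eq = 944.1 eq = 944.1 mol NaHSO₄.
Mass of NaHSO₄: 944.1 × 120.1 = 113,400 g.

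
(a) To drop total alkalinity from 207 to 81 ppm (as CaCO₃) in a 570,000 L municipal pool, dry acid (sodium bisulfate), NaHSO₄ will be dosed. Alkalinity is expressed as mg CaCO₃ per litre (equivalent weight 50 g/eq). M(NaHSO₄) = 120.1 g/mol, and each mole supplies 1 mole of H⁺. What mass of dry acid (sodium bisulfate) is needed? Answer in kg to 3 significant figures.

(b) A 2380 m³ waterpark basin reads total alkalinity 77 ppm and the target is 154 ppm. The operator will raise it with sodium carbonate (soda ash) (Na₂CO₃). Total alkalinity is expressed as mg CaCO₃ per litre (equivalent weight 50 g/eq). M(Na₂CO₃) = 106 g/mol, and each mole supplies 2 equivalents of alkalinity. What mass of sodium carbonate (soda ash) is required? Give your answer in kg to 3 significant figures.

(a) 173 kg; (b) 194 kg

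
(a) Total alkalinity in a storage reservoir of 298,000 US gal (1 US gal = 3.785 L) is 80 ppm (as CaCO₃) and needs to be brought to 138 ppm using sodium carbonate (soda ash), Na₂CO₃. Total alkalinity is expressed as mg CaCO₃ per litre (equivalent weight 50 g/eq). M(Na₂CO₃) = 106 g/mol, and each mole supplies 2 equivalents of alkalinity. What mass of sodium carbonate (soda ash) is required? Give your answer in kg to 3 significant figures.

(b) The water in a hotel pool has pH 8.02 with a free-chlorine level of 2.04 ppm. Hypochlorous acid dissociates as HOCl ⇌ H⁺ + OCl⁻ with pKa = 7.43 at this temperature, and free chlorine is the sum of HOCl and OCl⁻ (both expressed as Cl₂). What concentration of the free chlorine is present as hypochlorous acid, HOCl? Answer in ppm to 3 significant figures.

(a) 69.3 kg; (b) 0.417 ppm

(a) Volume: 298,000 US gal × 3.785 L/gal = 1,127,930 L.
(a) Alkalinity to add: (138 − 80) = 58 mg/L as CaCO₃ × 1,127,930 L = 65,420 g as CaCO₃.
(a) Equivalents: 65,420 g ÷ 50 g/eq = 1308 eq.
(a) Each mole of Na₂CO₃ supplies 2 eq, so 1308 / 2 = 654.2 mol.
(a) Mass: 654.2 mol × 106 g/mol = 69,350 g.

(b) [OCl⁻]/[HOCl] = 10^(pH − pKa) = 10^(8.02 − 7.43) = 10^0.59 = 3.89.
(b) Fraction as HOCl = 1 / (1 + 3.89) = 0.2045.
(b) HOCl = 0.2045 × 2.04 ppm = 0.4171 ppm.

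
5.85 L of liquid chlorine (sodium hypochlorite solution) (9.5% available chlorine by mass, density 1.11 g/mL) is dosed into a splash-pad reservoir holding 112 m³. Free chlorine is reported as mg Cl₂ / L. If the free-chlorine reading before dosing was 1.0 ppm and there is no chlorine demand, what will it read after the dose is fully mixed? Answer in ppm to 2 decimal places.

Volume: 112 m³ = 112,000 L.
Mass of solution: 5.85 L × 1000 mL/L × 1.11 g/mL = 6494 g.
Available chlorine delivered: 6494 g × 0.095 = 616.9 g as Cl₂.
Concentration rise: 616.9 g / 112,000 L = 5.508 mg/L = 5.51 ppm.
Final FC: 1.0 + 5.51 = 6.51 ppm.

6.51 ppm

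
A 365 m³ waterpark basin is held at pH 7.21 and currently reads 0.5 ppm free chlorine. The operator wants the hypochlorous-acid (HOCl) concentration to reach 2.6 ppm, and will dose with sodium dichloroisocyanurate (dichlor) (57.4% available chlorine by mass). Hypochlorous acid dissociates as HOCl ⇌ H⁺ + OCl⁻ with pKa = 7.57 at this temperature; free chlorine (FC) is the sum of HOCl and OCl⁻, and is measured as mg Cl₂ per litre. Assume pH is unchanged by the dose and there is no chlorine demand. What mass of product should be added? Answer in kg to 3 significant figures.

2.06 kg

Volume: 365 m³ = 365,000 L.
[OCl⁻]/[HOCl] = 10^(pH − pKa) = 10^(7.21 − 7.57) = 0.4365; fraction as HOCl = 1/(1 + 0.4365) = 0.6961.
Free chlorine required for 2.6 ppm HOCl: 2.6 / 0.6961 = 3.735 ppm.
FC to add: 3.735 − 0.5 = 3.235 mg/L as Cl₂.
Cl₂ equivalent: 3.235 mg/L × 365,000 L = 1181 g.
Product at 57.4% available Cl: 1181 / 0.574 = 2057 g.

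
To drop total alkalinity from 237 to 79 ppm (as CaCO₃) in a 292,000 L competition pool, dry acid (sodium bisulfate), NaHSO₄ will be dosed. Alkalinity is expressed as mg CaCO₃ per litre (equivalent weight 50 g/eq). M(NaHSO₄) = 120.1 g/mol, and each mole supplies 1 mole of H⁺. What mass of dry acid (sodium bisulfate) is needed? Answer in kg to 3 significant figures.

111 kg

Alkalinity to neutralize: (237 − 79) = 158 mg/L as CaCO₃ × 292,000 L = 46,140 g as CaCO₃.
Equivalents of H⁺ required: 46,140 ÷ 50 g/eq = 922.7 eq = 922.7 mol NaHSO₄.
Mass of NaHSO₄: 922.7 × 120.1 = 110,800 g.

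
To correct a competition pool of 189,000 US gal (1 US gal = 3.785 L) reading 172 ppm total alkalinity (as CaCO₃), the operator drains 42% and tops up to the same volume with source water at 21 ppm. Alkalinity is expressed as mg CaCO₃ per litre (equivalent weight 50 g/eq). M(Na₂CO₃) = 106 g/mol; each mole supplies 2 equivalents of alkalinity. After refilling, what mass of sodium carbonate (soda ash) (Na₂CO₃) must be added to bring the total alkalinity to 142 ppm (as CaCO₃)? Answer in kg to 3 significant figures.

Volume: 189,000 US gal × 3.785 L/gal = 715,365 L.
After draining 42% and refilling: 172 × 0.58 + 21 × 0.42 = 108.58 ppm.
Deficit to target: 142 − 108.58 = 33.42 mg/L.
As CaCO₃: 33.42 mg/L × 715,365 L = 23,910 g; ÷ 50 g/eq ÷ 2 = 239.1 mol Na₂CO₃.
Mass: 239.1 × 106 = 25,340 g.

25.3 kg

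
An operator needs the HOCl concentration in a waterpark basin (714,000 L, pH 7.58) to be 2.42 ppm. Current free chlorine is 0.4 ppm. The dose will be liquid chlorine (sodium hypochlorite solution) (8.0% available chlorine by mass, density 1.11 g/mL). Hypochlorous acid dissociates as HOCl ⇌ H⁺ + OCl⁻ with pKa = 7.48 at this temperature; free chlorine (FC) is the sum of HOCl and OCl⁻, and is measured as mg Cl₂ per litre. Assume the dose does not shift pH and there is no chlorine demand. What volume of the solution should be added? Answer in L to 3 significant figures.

[OCl⁻]/[HOCl] = 10^(pH − pKa) = 10^(7.58 − 7.48) = 1.259; fraction as HOCl = 1/(1 + 1.259) = 0.4427.
Free chlorine required for 2.42 ppm HOCl: 2.42 / 0.4427 = 5.467 ppm.
FC to add: 5.467 − 0.4 = 5.067 mg/L as Cl₂.
Cl₂ equivalent: 5.067 mg/L × 714,000 L = 3618 g.
Product at 8.0% available Cl: 3618 / 0.08 = 45,220 g.
Volume: 45,220 g ÷ 1.11 g/mL = 40,740 mL.

40.7 L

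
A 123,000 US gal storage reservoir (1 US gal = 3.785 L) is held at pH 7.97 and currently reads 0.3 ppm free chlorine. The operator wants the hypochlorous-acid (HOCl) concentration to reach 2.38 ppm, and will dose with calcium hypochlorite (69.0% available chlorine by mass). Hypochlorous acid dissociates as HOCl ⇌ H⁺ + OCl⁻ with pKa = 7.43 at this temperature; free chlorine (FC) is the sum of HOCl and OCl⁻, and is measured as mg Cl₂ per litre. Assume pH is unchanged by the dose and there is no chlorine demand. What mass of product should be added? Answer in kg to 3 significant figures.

6.97 kg

Volume: 123,000 US gal × 3.785 L/gal = 465,555 L.
[OCl⁻]/[HOCl] = 10^(pH − pKa) = 10^(7.97 − 7.43) = 3.467; fraction as HOCl = 1/(1 + 3.467) = 0.2238.
Free chlorine required for 2.38 ppm HOCl: 2.38 / 0.2238 = 10.63 ppm.
FC to add: 10.63 − 0.3 = 10.33 mg/L as Cl₂.
Cl₂ equivalent: 10.33 mg/L × 465,555 L = 4810 g.
Product at 69.0% available Cl: 4810 / 0.69 = 6971 g.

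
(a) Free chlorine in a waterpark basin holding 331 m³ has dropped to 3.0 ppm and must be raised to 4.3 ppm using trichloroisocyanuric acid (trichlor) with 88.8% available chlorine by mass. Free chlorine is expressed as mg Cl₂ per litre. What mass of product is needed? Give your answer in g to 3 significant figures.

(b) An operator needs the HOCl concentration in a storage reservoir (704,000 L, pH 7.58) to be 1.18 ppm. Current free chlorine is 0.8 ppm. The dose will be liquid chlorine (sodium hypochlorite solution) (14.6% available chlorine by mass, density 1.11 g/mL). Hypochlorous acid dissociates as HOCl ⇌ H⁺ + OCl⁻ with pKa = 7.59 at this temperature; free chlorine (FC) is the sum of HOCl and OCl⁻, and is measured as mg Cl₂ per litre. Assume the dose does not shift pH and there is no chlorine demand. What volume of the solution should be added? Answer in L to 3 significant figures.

(a) Volume: 331 m³ = 331,000 L.
(a) Chlorine deficit: 4.3 − 3.0 = 1.3 ppm = 1.3 mg/L as Cl₂.
(a) Cl₂ equivalent needed: 1.3 mg/L × 331,000 L = 430,300 mg = 430.3 g.
(a) Product at 88.8% available chlorine: 430.3 / 0.888 = 484.6 g.

(b) [OCl⁻]/[HOCl] = 10^(pH − pKa) = 10^(7.58 − 7.59) = 0.9772; fraction as HOCl = 1/(1 + 0.9772) = 0.5058.
(b) Free chlorine required for 1.18 ppm HOCl: 1.18 / 0.5058 = 2.333 ppm.
(b) FC to add: 2.333 − 0.8 = 1.533 mg/L as Cl₂.
(b) Cl₂ equivalent: 1.533 mg/L × 704,000 L = 1079 g.
(b) Product at 14.6% available Cl: 1079 / 0.146 = 7393 g.
(b) Volume: 7393 g ÷ 1.11 g/mL = 6660 mL.

(a) 485 g; (b) 6.66 L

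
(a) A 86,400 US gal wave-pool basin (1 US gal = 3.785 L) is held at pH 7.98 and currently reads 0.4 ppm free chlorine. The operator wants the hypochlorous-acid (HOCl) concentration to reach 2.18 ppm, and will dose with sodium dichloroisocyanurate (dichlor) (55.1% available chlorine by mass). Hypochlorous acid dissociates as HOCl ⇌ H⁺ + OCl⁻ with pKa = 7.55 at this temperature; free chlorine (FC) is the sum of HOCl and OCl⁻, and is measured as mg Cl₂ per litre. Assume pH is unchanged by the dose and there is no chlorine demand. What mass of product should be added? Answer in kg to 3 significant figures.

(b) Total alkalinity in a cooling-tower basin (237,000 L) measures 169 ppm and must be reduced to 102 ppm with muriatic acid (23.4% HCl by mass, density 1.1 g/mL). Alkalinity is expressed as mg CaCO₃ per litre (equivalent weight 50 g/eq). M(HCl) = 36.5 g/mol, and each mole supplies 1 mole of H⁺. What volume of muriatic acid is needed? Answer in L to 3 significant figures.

(a) 4.54 kg; (b) 45.0 L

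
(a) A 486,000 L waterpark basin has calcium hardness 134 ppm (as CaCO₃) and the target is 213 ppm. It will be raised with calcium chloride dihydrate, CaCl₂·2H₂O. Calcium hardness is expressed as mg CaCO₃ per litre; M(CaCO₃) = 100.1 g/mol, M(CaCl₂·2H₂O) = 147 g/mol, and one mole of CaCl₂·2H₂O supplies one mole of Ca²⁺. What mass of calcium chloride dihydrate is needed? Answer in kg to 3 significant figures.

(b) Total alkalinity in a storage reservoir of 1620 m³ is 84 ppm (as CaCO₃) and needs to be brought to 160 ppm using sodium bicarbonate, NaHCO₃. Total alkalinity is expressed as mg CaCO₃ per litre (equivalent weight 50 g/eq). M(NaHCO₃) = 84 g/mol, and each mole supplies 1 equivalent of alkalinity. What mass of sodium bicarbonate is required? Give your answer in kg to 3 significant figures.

(a) Hardness to add: (213 − 134) = 79 mg/L as CaCO₃ × 486,000 L = 38,390 g as CaCO₃.
(a) Moles of Ca²⁺ (1 mol Ca²⁺ ≡ 1 mol CaCO₃): 38,390 / 100.1 g/mol = 383.6 mol.
(a) Mass of CaCl₂·2H₂O: 383.6 × 147 = 56,380 g.

(b) Volume: 1620 m³ = 1,620,000 L.
(b) Alkalinity to add: (160 − 84) = 76 mg/L as CaCO₃ × 1,620,000 L = 123,100 g as CaCO₃.
(b) Equivalents: 123,100 g ÷ 50 g/eq = 2462 eq.
(b) NaHCO₃ supplies 1 eq per mole → 2462 mol.
(b) Mass: 2462 mol × 84 g/mol = 206,800 g.

(a) 56.4 kg; (b) 207 kg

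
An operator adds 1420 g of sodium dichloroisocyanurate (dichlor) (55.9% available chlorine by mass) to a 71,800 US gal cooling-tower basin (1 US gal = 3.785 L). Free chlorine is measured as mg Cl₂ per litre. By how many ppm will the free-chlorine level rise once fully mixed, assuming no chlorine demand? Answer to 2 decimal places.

2.92 ppm

Volume: 71,800 US gal × 3.785 L/gal = 271,763 L.
Available chlorine delivered: 1420 g × 0.559 = 793.8 g as Cl₂.
Concentration rise: 793.8 g / 271,763 L = 2.921 mg/L = 2.92 ppm.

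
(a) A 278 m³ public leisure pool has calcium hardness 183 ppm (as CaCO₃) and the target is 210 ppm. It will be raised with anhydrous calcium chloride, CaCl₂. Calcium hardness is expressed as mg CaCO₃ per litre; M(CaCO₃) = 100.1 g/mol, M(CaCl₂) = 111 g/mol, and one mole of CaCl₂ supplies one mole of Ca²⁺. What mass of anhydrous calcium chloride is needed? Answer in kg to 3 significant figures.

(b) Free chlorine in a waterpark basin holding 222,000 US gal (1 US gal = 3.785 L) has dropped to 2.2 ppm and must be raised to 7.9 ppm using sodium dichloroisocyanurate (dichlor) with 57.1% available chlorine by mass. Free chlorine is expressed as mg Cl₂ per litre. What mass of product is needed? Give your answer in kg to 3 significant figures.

(a) Volume: 278 m³ = 278,000 L.
(a) Hardness to add: (210 − 183) = 27 mg/L as CaCO₃ × 278,000 L = 7506 g as CaCO₃.
(a) Moles of Ca²⁺ (1 mol Ca²⁺ ≡ 1 mol CaCO₃): 7506 / 100.1 g/mol = 74.99 mol.
(a) Mass of CaCl₂: 74.99 × 111 = 8323 g.

(b) Volume: 222,000 US gal × 3.785 L/gal = 840,270 L.
(b) Chlorine deficit: 7.9 − 2.2 = 5.7 ppm = 5.7 mg/L as Cl₂.
(b) Cl₂ equivalent needed: 5.7 mg/L × 840,270 L = 4,790,000 mg = 4790 g.
(b) Product at 57.1% available chlorine: 4790 / 0.571 = 8388 g.

(a) 8.32 kg; (b) 8.39 kg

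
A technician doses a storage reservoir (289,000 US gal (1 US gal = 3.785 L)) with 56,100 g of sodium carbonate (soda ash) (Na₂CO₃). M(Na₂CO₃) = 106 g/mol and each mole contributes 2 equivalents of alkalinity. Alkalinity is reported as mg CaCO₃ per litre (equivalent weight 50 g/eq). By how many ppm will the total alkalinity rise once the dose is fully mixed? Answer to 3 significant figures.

Volume: 289,000 US gal × 3.785 L/gal = 1,093,865 L.
Moles of Na₂CO₃: 56,100 g ÷ 106 g/mol = 529.2 mol → 1058 eq of alkalinity.
As CaCO₃: 1058 eq × 50 g/eq = 52,920 g.
Rise: 52,920 g / 1,093,865 L × 1000 = 48.38 mg/L.

48.4 ppm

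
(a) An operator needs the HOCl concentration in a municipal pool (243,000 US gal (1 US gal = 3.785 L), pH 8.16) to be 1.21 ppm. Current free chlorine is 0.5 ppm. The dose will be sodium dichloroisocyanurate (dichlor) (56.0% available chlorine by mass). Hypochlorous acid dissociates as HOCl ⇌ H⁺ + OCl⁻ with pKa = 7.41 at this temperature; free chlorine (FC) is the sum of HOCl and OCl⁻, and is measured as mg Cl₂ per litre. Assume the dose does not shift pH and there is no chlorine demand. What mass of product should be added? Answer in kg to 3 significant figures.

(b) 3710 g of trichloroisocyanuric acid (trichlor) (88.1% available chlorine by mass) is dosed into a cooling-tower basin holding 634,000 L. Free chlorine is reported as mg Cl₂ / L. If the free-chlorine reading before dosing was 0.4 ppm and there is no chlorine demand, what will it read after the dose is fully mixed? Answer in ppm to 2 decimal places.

(a) 12.3 kg; (b) 5.56 ppm

(a) Volume: 243,000 US gal × 3.785 L/gal = 919,755 L.
(a) [OCl⁻]/[HOCl] = 10^(pH − pKa) = 10^(8.16 − 7.41) = 5.623; fraction as HOCl = 1/(1 + 5.623) = 0.151.
(a) Free chlorine required for 1.21 ppm HOCl: 1.21 / 0.151 = 8.014 ppm.
(a) FC to add: 8.014 − 0.5 = 7.514 mg/L as Cl₂.
(a) Cl₂ equivalent: 7.514 mg/L × 919,755 L = 6911 g.
(a) Product at 56.0% available Cl: 6911 / 0.56 = 12,340 g.

(b) Available chlorine delivered: 3710 g × 0.881 = 3269 g as Cl₂.
(b) Concentration rise: 3269 g / 634,000 L = 5.155 mg/L = 5.16 ppm.
(b) Final FC: 0.4 + 5.16 = 5.56 ppm.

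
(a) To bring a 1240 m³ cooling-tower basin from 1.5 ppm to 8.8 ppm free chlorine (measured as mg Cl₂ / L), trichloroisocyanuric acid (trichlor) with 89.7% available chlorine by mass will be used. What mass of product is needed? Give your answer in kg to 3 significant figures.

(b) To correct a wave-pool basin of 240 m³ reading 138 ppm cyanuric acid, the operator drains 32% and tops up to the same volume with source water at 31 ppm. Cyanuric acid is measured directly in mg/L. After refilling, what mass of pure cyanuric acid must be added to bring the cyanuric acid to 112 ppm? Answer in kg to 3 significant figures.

(a) Volume: 1240 m³ = 1,240,000 L.
(a) Chlorine deficit: 8.8 − 1.5 = 7.3 ppm = 7.3 mg/L as Cl₂.
(a) Cl₂ equivalent needed: 7.3 mg/L × 1,240,000 L = 9,052,000 mg = 9052 g.
(a) Product at 89.7% available chlorine: 9052 / 0.897 = 10,090 g.

(b) Volume: 240 m³ = 240,000 L.
(b) After draining 32% and refilling: 138 × 0.68 + 31 × 0.32 = 103.76 ppm.
(b) Deficit to target: 112 − 103.76 = 8.24 mg/L.
(b) Mass: 8.24 mg/L × 240,000 L = 1978 g cyanuric acid.

(a) 10.1 kg; (b) 1.98 kg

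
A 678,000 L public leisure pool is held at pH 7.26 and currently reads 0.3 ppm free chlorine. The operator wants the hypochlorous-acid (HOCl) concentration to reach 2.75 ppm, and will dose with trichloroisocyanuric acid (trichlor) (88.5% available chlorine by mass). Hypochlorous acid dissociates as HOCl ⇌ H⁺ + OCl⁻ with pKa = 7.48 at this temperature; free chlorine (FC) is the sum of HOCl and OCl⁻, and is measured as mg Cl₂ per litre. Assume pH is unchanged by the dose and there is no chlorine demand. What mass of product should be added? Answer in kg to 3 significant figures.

[OCl⁻]/[HOCl] = 10^(pH − pKa) = 10^(7.26 − 7.48) = 0.6026; fraction as HOCl = 1/(1 + 0.6026) = 0.624.
Free chlorine required for 2.75 ppm HOCl: 2.75 / 0.624 = 4.407 ppm.
FC to add: 4.407 − 0.3 = 4.107 mg/L as Cl₂.
Cl₂ equivalent: 4.107 mg/L × 678,000 L = 2785 g.
Product at 88.5% available Cl: 2785 / 0.885 = 3146 g.

3.15 kg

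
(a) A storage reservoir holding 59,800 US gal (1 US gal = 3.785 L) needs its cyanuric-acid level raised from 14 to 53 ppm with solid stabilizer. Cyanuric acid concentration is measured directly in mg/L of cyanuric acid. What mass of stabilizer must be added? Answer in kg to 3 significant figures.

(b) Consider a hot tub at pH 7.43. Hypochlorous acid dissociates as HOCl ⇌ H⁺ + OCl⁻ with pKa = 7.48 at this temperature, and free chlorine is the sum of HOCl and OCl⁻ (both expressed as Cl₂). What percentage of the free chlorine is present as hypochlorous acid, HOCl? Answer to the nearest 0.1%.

(a) Volume: 59,800 US gal × 3.785 L/gal = 226,343 L.
(a) CYA to add: (53 − 14) = 39 mg/L × 226,343 L = 8827 g cyanuric acid.

(b) [OCl⁻]/[HOCl] = 10^(pH − pKa) = 10^(7.43 − 7.48) = 10^-0.05 = 0.8913.
(b) Fraction as HOCl = 1 / (1 + 0.8913) = 0.5288.

(a) 8.83 kg; (b) 52.9%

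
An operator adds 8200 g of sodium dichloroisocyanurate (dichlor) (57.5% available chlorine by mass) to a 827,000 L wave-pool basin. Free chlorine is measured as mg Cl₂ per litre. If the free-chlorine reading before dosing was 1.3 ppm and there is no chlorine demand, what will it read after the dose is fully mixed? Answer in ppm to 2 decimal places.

Available chlorine delivered: 8200 g × 0.575 = 4715 g as Cl₂.
Concentration rise: 4715 g / 827,000 L = 5.701 mg/L = 5.70 ppm.
Final FC: 1.3 + 5.70 = 7.00 ppm.

7.00 ppm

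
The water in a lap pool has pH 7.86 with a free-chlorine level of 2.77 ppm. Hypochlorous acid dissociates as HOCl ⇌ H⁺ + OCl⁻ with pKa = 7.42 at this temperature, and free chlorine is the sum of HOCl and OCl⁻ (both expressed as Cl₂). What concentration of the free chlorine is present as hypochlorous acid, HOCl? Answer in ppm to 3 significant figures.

[OCl⁻]/[HOCl] = 10^(pH − pKa) = 10^(7.86 − 7.42) = 10^0.44 = 2.754.
Fraction as HOCl = 1 / (1 + 2.754) = 0.2664.
HOCl = 0.2664 × 2.77 ppm = 0.7378 ppm.

0.738 ppm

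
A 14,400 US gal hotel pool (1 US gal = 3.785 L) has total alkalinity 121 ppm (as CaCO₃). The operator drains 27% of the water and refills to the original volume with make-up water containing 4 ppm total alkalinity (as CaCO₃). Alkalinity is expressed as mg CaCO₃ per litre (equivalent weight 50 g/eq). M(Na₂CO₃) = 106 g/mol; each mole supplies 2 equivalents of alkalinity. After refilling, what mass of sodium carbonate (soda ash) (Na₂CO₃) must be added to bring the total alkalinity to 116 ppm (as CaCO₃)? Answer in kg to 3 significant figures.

1.54 kg

Volume: 14,400 US gal × 3.785 L/gal = 54,504 L.
After draining 27% and refilling: 121 × 0.73 + 4 × 0.27 = 89.41 ppm.
Deficit to target: 116 − 89.41 = 26.59 mg/L.
As CaCO₃: 26.59 mg/L × 54,504 L = 1449 g; ÷ 50 g/eq ÷ 2 = 14.49 mol Na₂CO₃.
Mass: 14.49 × 106 = 1536 g.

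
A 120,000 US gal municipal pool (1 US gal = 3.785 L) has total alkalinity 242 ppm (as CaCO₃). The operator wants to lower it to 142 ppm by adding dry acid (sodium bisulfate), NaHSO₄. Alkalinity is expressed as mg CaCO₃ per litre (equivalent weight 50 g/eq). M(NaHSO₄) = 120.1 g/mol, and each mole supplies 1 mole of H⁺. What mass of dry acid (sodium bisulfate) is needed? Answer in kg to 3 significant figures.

109 kg

Volume: 120,000 US gal × 3.785 L/gal = 454,200 L.
Alkalinity to neutralize: (242 − 142) = 100 mg/L as CaCO₃ × 454,200 L = 45,420 g as CaCO₃.
Equivalents of H⁺ required: 45,420 ÷ 50 g/eq = 908.4 eq = 908.4 mol NaHSO₄.
Mass of NaHSO₄: 908.4 × 120.1 = 109,100 g.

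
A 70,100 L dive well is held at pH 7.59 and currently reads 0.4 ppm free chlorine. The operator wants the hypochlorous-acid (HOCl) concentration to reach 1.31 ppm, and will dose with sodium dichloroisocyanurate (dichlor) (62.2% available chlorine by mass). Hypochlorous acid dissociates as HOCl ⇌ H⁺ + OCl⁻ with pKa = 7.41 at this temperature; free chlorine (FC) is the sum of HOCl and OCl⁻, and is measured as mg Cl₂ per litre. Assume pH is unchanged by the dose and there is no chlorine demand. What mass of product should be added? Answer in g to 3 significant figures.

[OCl⁻]/[HOCl] = 10^(pH − pKa) = 10^(7.59 − 7.41) = 1.514; fraction as HOCl = 1/(1 + 1.514) = 0.3978.
Free chlorine required for 1.31 ppm HOCl: 1.31 / 0.3978 = 3.293 ppm.
FC to add: 3.293 − 0.4 = 2.893 mg/L as Cl₂.
Cl₂ equivalent: 2.893 mg/L × 70,100 L = 202.8 g.
Product at 62.2% available Cl: 202.8 / 0.622 = 326 g.

326 g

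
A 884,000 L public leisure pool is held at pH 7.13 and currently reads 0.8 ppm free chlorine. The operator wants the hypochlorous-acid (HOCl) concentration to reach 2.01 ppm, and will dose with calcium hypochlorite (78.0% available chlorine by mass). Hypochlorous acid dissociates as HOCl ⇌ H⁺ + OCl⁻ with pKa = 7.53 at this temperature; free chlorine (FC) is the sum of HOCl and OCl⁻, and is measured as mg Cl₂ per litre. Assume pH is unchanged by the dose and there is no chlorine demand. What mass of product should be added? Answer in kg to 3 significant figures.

2.28 kg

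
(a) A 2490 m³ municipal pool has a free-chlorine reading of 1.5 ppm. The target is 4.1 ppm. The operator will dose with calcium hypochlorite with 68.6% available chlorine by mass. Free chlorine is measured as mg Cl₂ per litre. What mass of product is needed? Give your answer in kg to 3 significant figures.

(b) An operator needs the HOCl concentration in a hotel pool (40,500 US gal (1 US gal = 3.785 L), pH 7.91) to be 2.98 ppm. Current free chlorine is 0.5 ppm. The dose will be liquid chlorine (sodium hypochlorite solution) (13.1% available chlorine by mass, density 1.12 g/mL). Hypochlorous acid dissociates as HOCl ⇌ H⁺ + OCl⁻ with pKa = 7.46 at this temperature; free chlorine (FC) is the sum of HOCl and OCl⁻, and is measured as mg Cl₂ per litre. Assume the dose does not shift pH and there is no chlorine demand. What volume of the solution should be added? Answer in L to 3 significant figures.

(a) 9.44 kg; (b) 11.4 L

(a) Volume: 2490 m³ = 2,490,000 L.
(a) Chlorine deficit: 4.1 − 1.5 = 2.6 ppm = 2.6 mg/L as Cl₂.
(a) Cl₂ equivalent needed: 2.6 mg/L × 2,490,000 L = 6,474,000 mg = 6474 g.
(a) Product at 68.6% available chlorine: 6474 / 0.686 = 9437 g.

(b) Volume: 40,500 US gal × 3.785 L/gal = 153,292 L.
(b) [OCl⁻]/[HOCl] = 10^(pH − pKa) = 10^(7.91 − 7.46) = 2.818; fraction as HOCl = 1/(1 + 2.818) = 0.2619.
(b) Free chlorine required for 2.98 ppm HOCl: 2.98 / 0.2619 = 11.38 ppm.
(b) FC to add: 11.38 − 0.5 = 10.88 mg/L as Cl₂.
(b) Cl₂ equivalent: 10.88 mg/L × 153,292 L = 1668 g.
(b) Product at 13.1% available Cl: 1668 / 0.131 = 12,730 g.
(b) Volume: 12,730 g ÷ 1.12 g/mL = 11,370 mL.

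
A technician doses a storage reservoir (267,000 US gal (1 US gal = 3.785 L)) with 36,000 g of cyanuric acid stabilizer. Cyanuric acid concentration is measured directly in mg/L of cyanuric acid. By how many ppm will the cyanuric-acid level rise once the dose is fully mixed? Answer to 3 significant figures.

35.6 ppm

Volume: 267,000 US gal × 3.785 L/gal = 1,010,595 L.
Rise: 36,000 g / 1,010,595 L × 1000 = 35.62 mg/L.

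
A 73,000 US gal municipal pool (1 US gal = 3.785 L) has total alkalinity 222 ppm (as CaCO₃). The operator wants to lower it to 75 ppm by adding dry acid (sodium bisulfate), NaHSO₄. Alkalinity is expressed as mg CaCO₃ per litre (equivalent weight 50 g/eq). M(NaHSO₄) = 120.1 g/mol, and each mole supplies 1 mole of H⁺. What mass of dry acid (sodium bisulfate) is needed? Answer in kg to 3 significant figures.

Volume: 73,000 US gal × 3.785 L/gal = 276,305 L.
Alkalinity to neutralize: (222 − 75) = 147 mg/L as CaCO₃ × 276,305 L = 40,620 g as CaCO₃.
Equivalents of H⁺ required: 40,620 ÷ 50 g/eq = 812.3 eq = 812.3 mol NaHSO₄.
Mass of NaHSO₄: 812.3 × 120.1 = 97,560 g.

97.6 kg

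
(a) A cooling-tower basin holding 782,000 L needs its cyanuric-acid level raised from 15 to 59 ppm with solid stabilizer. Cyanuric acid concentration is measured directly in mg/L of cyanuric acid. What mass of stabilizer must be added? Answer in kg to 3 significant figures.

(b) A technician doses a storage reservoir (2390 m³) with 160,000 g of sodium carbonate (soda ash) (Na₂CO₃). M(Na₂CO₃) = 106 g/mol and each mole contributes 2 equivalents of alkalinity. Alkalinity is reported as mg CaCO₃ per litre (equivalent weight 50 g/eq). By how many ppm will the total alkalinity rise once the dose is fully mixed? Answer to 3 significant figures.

(a) CYA to add: (59 − 15) = 44 mg/L × 782,000 L = 34,410 g cyanuric acid.

(b) Volume: 2390 m³ = 2,390,000 L.
(b) Moles of Na₂CO₃: 160,000 g ÷ 106 g/mol = 1509 mol → 3019 eq of alkalinity.
(b) As CaCO₃: 3019 eq × 50 g/eq = 150,900 g.
(b) Rise: 150,900 g / 2,390,000 L × 1000 = 63.16 mg/L.

(a) 34.4 kg; (b) 63.2 ppm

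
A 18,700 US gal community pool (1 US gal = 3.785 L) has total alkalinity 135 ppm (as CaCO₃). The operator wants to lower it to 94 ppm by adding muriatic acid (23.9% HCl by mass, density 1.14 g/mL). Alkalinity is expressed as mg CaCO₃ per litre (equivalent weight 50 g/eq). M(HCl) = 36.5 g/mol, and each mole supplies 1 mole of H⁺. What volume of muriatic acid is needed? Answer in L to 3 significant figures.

Volume: 18,700 US gal × 3.785 L/gal = 70,780 L.
Alkalinity to neutralize: (135 − 94) = 41 mg/L as CaCO₃ × 70,780 L = 2902 g as CaCO₃.
Equivalents of H⁺ required: 2902 ÷ 50 g/eq = 58.04 eq = 58.04 mol HCl.
Mass of HCl: 58.04 × 36.5 = 2118 g.
Mass of 23.9% solution: 2118 / 0.239 = 8864 g.
Volume: 8864 g ÷ 1.14 g/mL = 7775 mL.

7.78 L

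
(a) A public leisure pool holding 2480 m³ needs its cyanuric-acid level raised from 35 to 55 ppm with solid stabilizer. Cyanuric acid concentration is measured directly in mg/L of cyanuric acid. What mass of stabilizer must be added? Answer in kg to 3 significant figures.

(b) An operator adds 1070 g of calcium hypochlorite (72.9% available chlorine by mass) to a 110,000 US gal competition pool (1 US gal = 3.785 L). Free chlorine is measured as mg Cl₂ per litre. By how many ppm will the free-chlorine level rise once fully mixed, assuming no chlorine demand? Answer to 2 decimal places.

(a) Volume: 2480 m³ = 2,480,000 L.
(a) CYA to add: (55 − 35) = 20 mg/L × 2,480,000 L = 49,600 g cyanuric acid.

(b) Volume: 110,000 US gal × 3.785 L/gal = 416,350 L.
(b) Available chlorine delivered: 1070 g × 0.729 = 780 g as Cl₂.
(b) Concentration rise: 780 g / 416,350 L = 1.873 mg/L = 1.87 ppm.

(a) 49.6 kg; (b) 1.87 ppm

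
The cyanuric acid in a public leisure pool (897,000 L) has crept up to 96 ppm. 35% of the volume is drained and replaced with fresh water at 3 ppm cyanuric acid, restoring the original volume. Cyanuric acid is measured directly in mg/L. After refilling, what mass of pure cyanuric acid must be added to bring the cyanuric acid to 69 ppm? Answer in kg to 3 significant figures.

4.98 kg

After draining 35% and refilling: 96 × 0.65 + 3 × 0.35 = 63.45 ppm.
Deficit to target: 69 − 63.45 = 5.55 mg/L.
Mass: 5.55 mg/L × 897,000 L = 4978 g cyanuric acid.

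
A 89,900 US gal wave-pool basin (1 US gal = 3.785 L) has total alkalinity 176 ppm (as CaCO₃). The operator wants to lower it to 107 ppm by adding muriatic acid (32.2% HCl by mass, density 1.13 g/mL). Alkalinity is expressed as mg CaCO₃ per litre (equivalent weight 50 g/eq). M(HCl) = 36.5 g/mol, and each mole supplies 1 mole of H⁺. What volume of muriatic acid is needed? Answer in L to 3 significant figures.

47.1 L

Volume: 89,900 US gal × 3.785 L/gal = 340,272 L.
Alkalinity to neutralize: (176 − 107) = 69 mg/L as CaCO₃ × 340,272 L = 23,480 g as CaCO₃.
Equivalents of H⁺ required: 23,480 ÷ 50 g/eq = 469.6 eq = 469.6 mol HCl.
Mass of HCl: 469.6 × 36.5 = 17,140 g.
Mass of 32.2% solution: 17,140 / 0.322 = 53,230 g.
Volume: 53,230 g ÷ 1.13 g/mL = 47,100 mL.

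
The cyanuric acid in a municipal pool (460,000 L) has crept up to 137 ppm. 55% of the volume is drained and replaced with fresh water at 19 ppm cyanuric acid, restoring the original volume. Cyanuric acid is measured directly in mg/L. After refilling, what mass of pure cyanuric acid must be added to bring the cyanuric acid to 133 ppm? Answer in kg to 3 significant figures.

After draining 55% and refilling: 137 × 0.45 + 19 × 0.55 = 72.1 ppm.
Deficit to target: 133 − 72.1 = 60.9 mg/L.
Mass: 60.9 mg/L × 460,000 L = 28,010 g cyanuric acid.

28.0 kg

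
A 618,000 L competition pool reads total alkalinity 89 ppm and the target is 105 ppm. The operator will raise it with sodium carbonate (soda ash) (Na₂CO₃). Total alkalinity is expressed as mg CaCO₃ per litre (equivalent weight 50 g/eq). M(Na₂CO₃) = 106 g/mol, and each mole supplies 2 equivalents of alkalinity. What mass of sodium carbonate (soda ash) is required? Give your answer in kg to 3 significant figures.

10.5 kg

Alkalinity to add: (105 − 89) = 16 mg/L as CaCO₃ × 618,000 L = 9888 g as CaCO₃.
Equivalents: 9888 g ÷ 50 g/eq = 197.8 eq.
Each mole of Na₂CO₃ supplies 2 eq, so 197.8 / 2 = 98.88 mol.
Mass: 98.88 mol × 106 g/mol = 10,480 g.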